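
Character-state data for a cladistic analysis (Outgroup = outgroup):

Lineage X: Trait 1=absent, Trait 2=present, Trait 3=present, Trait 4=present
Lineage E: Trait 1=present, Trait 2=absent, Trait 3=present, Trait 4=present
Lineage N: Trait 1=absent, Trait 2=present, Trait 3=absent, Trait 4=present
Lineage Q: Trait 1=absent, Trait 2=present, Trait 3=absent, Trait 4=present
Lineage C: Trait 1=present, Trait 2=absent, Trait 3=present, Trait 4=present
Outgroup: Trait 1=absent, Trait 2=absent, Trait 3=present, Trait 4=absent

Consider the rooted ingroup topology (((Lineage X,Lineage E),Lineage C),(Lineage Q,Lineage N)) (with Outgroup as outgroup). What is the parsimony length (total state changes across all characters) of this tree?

6

Map each character onto (((Lineage X,Lineage E),Lineage C),(Lineage Q,Lineage N)) (rooted by Outgroup) and count the minimum state changes it requires (Fitch parsimony):
Trait 1: 2; Trait 2: 2; Trait 3: 1; Trait 4: 1.
Total tree length = 6.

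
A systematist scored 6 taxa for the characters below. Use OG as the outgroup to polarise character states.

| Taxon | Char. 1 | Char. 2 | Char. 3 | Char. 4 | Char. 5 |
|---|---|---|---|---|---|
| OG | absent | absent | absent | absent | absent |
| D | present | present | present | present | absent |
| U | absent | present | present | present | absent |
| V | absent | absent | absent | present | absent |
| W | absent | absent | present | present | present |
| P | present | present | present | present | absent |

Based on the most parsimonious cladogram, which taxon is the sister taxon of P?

D

The outgroup has state 'absent' for every character, so 'present' is the derived state throughout.
Only D and P show the derived state 'present' for Char. 1, supporting them as a clade.
Char. 2: derived state 'present' in D, P, and U only — synapomorphy for {D, P, U}.
Only D, P, U, and W show the derived state 'present' for Char. 3, supporting them as a clade.
Char. 4 (derived state 'present') is shared by all ingroup taxa — unites the whole ingroup.
Char. 5 (derived state 'present') is unique to W (autapomorphy; uninformative for grouping).
Most parsimonious ingroup topology: ((((D,P),U),W),V).
P and D form a cherry on this tree, so they are sister taxa.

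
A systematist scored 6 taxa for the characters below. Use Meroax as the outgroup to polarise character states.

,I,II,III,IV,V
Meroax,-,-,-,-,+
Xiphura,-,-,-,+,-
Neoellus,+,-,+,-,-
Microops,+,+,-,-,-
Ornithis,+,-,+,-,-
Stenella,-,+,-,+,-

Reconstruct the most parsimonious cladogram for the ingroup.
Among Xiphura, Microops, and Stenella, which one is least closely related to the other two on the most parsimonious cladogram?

Character polarity is set by the outgroup: the derived state is whichever differs from the outgroup's state, so for V the derived state is '-', and for the remaining characters it is '+'.
I: derived state '+' in Microops, Neoellus, and Ornithis only — synapomorphy for {Microops, Neoellus, Ornithis}.
II groups Microops and Stenella, which is incompatible with the clades supported by the remaining characters; treating it as convergent (homoplasy) costs fewer steps than any alternative tree.
III (derived state '+') is shared by Neoellus and Ornithis — a synapomorphy uniting that clade.
Only Stenella and Xiphura show the derived state '+' for IV, supporting them as a clade.
All ingroup taxa share the derived state '-' for V; it defines the ingroup but does not resolve relationships within it.
Most parsimonious ingroup topology: ((Xiphura,Stenella),((Neoellus,Ornithis),Microops)).
Stenella and Xiphura share a more recent common ancestor with each other than either does with Microops, so Microops is the least closely related of the three.

Microops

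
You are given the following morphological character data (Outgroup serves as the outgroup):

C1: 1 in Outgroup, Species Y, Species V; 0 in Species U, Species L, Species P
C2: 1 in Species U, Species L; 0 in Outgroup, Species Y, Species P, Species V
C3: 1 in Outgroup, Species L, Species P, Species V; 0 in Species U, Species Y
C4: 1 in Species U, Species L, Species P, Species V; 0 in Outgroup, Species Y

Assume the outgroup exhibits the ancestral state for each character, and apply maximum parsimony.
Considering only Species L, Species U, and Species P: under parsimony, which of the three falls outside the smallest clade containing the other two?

Character polarity is set by the outgroup: the derived state is whichever differs from the outgroup's state, so for C1, C3 the derived state is '0', and for the remaining characters it is '1'.
Only Species L, Species P, and Species U show the derived state '0' for C1, supporting them as a clade.
C2 (derived state '1') is shared by Species L and Species U — a synapomorphy uniting that clade.
C3 (state '0') occurs in Species U and Species Y but conflicts with the nesting implied by the other characters — most parsimoniously interpreted as homoplasy.
C4: derived state '1' in Species L, Species P, Species U, and Species V only — synapomorphy for {Species L, Species P, Species U, Species V}.
Most parsimonious ingroup topology: ((((Species U,Species L),Species P),Species V),Species Y).
Species L and Species U share a more recent common ancestor with each other than either does with Species P, so Species P is the least closely related of the three.

Species P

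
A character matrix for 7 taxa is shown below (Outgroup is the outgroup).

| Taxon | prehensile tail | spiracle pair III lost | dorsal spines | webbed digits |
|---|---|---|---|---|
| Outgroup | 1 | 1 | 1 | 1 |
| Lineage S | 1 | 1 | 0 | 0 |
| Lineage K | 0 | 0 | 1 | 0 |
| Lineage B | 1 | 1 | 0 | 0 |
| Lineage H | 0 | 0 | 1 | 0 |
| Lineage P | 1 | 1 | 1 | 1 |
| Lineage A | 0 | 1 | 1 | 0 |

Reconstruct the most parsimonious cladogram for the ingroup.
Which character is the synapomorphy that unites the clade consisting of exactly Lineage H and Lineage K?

spiracle pair III lost

The outgroup has state '1' for every character, so '0' is the derived state throughout.
prehensile tail (derived state '0') is shared by Lineage A, Lineage H, and Lineage K — a synapomorphy uniting that clade.
spiracle pair III lost: derived state '0' in Lineage H and Lineage K only — synapomorphy for {Lineage H, Lineage K}.
dorsal spines: derived state '0' in Lineage B and Lineage S only — synapomorphy for {Lineage B, Lineage S}.
Only Lineage A, Lineage B, Lineage H, Lineage K, and Lineage S show the derived state '0' for webbed digits, supporting them as a clade.
Most parsimonious ingroup topology: (((Lineage S,Lineage B),((Lineage K,Lineage H),Lineage A)),Lineage P).
The clade {Lineage H, Lineage K} is supported by spiracle pair III lost: its derived state '0' occurs in exactly those taxa and in no other taxon (including the outgroup).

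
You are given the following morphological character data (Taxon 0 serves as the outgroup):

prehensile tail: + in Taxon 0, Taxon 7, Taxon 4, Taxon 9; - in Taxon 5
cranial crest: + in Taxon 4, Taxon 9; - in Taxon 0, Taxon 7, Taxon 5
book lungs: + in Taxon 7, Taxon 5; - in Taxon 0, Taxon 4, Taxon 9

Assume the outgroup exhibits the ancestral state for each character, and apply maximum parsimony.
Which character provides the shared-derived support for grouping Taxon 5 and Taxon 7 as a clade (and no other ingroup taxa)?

book lungs

Character polarity is set by the outgroup: the derived state is whichever differs from the outgroup's state, so for prehensile tail the derived state is '-', and for the remaining characters it is '+'.
prehensile tail (derived state '-') is unique to Taxon 5 (autapomorphy; uninformative for grouping).
cranial crest (derived state '+') is shared by Taxon 4 and Taxon 9 — a synapomorphy uniting that clade.
book lungs: derived state '+' in Taxon 5 and Taxon 7 only — synapomorphy for {Taxon 5, Taxon 7}.
Most parsimonious ingroup topology: ((Taxon 7,Taxon 5),(Taxon 4,Taxon 9)).
The clade {Taxon 5, Taxon 7} is supported by book lungs: its derived state '+' occurs in exactly those taxa and in no other taxon (including the outgroup).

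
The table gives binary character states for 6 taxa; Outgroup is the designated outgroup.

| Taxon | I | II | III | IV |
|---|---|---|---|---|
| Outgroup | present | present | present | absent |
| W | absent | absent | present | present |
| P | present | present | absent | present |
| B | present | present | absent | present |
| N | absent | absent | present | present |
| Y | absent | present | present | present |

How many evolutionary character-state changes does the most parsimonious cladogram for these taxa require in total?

Character polarity is set by the outgroup: the derived state is whichever differs from the outgroup's state, so for I, II, III the derived state is 'absent', and for the remaining characters it is 'present'.
I: derived state 'absent' in N, W, and Y only — synapomorphy for {N, W, Y}.
II (derived state 'absent') is shared by N and W — a synapomorphy uniting that clade.
III: derived state 'absent' in B and P only — synapomorphy for {B, P}.
All ingroup taxa share the derived state 'present' for IV; it defines the ingroup but does not resolve relationships within it.
Most parsimonious ingroup topology: (((W,N),Y),(P,B)).
Changes per character on this tree: I: 1; II: 1; III: 1; IV: 1.
Total = 4.

4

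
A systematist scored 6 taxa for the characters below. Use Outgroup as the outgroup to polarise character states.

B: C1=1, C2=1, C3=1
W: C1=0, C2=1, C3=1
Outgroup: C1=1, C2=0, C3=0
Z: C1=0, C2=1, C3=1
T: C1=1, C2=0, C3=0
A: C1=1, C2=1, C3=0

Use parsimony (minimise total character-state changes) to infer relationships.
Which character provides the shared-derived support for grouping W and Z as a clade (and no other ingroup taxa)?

C1

Character polarity is set by the outgroup: the derived state is whichever differs from the outgroup's state, so for C1 the derived state is '0', and for the remaining characters it is '1'.
C1: derived state '0' in W and Z only — synapomorphy for {W, Z}.
Only A, B, W, and Z show the derived state '1' for C2, supporting them as a clade.
C3 (derived state '1') is shared by B, W, and Z — a synapomorphy uniting that clade.
Most parsimonious ingroup topology: ((A,((W,Z),B)),T).
The clade {W, Z} is supported by C1: its derived state '0' occurs in exactly those taxa and in no other taxon (including the outgroup).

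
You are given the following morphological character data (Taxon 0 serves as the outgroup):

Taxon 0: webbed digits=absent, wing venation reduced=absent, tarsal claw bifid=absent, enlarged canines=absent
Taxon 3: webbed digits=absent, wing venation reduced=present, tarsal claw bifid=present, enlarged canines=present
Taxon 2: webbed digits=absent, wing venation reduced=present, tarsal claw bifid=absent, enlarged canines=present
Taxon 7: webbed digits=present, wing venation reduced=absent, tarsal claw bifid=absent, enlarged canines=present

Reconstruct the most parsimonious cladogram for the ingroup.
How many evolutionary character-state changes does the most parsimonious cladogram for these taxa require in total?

4

The outgroup has state 'absent' for every character, so 'present' is the derived state throughout.
webbed digits: derived state 'present' in Taxon 7 only — an autapomorphy, so it tells us nothing about relationships among taxa.
wing venation reduced: derived state 'present' in Taxon 2 and Taxon 3 only — synapomorphy for {Taxon 2, Taxon 3}.
tarsal claw bifid (derived state 'present') is unique to Taxon 3 (autapomorphy; uninformative for grouping).
All ingroup taxa share the derived state 'present' for enlarged canines; it defines the ingroup but does not resolve relationships within it.
Most parsimonious ingroup topology: ((Taxon 3,Taxon 2),Taxon 7).
Changes per character on this tree: webbed digits: 1; wing venation reduced: 1; tarsal claw bifid: 1; enlarged canines: 1.
Total = 4.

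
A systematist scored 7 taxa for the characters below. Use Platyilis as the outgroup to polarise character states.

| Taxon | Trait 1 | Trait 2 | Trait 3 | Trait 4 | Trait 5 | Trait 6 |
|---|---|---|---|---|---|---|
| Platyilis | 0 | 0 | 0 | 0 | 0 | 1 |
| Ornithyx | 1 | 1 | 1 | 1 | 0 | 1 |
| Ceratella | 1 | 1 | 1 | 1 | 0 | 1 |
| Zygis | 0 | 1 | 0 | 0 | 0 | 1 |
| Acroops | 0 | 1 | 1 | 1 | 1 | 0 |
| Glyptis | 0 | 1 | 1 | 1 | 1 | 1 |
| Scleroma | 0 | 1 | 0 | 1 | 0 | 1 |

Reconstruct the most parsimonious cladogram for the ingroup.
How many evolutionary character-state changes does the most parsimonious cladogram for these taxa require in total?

Character polarity is set by the outgroup: the derived state is whichever differs from the outgroup's state, so for Trait 6 the derived state is '0', and for the remaining characters it is '1'.
Only Ceratella and Ornithyx show the derived state '1' for Trait 1, supporting them as a clade.
All ingroup taxa share the derived state '1' for Trait 2; it defines the ingroup but does not resolve relationships within it.
Only Acroops, Ceratella, Glyptis, and Ornithyx show the derived state '1' for Trait 3, supporting them as a clade.
Only Acroops, Ceratella, Glyptis, Ornithyx, and Scleroma show the derived state '1' for Trait 4, supporting them as a clade.
Trait 5: derived state '1' in Acroops and Glyptis only — synapomorphy for {Acroops, Glyptis}.
Trait 6: derived state '0' in Acroops only — an autapomorphy, so it tells us nothing about relationships among taxa.
Most parsimonious ingroup topology: ((((Ornithyx,Ceratella),(Acroops,Glyptis)),Scleroma),Zygis).
Changes per character on this tree: Trait 1: 1; Trait 2: 1; Trait 3: 1; Trait 4: 1; Trait 5: 1; Trait 6: 1.
Total = 6.

6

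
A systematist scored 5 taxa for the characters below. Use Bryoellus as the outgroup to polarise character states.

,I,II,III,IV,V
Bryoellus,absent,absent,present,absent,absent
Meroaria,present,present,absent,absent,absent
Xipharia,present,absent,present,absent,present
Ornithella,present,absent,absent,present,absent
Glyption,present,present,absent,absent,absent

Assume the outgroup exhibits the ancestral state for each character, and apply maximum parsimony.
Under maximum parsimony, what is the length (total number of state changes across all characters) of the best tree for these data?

5

Character polarity is set by the outgroup: the derived state is whichever differs from the outgroup's state, so for III the derived state is 'absent', and for the remaining characters it is 'present'.
I (derived state 'present') is shared by all ingroup taxa — unites the whole ingroup.
II: derived state 'present' in Glyption and Meroaria only — synapomorphy for {Glyption, Meroaria}.
III: derived state 'absent' in Glyption, Meroaria, and Ornithella only — synapomorphy for {Glyption, Meroaria, Ornithella}.
IV: derived state 'present' in Ornithella only — an autapomorphy, so it tells us nothing about relationships among taxa.
V: derived state 'present' in Xipharia only — an autapomorphy, so it tells us nothing about relationships among taxa.
Most parsimonious ingroup topology: (((Meroaria,Glyption),Ornithella),Xipharia).
Changes per character on this tree: I: 1; II: 1; III: 1; IV: 1; V: 1.
Total = 5.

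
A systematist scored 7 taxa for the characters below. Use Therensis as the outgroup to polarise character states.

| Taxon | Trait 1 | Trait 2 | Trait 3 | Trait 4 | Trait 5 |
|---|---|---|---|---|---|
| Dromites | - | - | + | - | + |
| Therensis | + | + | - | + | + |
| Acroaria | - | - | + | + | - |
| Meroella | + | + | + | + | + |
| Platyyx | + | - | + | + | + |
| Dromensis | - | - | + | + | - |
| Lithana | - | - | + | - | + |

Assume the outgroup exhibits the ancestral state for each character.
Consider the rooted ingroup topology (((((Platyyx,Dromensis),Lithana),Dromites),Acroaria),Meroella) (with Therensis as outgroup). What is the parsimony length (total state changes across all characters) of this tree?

8

Map each character onto (((((Platyyx,Dromensis),Lithana),Dromites),Acroaria),Meroella) (rooted by Therensis) and count the minimum state changes it requires (Fitch parsimony):
Trait 1: 2; Trait 2: 1; Trait 3: 1; Trait 4: 2; Trait 5: 2.
Total tree length = 8.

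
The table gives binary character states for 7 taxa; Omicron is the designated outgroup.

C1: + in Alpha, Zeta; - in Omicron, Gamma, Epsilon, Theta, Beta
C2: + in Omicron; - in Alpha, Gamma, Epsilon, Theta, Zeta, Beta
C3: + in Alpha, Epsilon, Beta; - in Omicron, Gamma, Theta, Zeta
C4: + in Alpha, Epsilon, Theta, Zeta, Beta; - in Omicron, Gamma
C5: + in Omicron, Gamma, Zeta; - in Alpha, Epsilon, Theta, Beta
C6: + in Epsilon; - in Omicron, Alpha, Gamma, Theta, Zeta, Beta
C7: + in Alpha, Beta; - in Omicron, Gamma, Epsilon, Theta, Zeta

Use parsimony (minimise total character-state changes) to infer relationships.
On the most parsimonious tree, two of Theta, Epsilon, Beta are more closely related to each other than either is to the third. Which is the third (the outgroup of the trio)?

Character polarity is set by the outgroup: the derived state is whichever differs from the outgroup's state, so for C2, C5 the derived state is '-', and for the remaining characters it is '+'.
C1 (state '+') occurs in Alpha and Zeta but conflicts with the nesting implied by the other characters — most parsimoniously interpreted as homoplasy.
C2 (derived state '-') is shared by all ingroup taxa — unites the whole ingroup.
C3: derived state '+' in Alpha, Beta, and Epsilon only — synapomorphy for {Alpha, Beta, Epsilon}.
C4 (derived state '+') is shared by Alpha, Beta, Epsilon, Theta, and Zeta — a synapomorphy uniting that clade.
C5 (derived state '-') is shared by Alpha, Beta, Epsilon, and Theta — a synapomorphy uniting that clade.
C6 (derived state '+') is unique to Epsilon (autapomorphy; uninformative for grouping).
C7: derived state '+' in Alpha and Beta only — synapomorphy for {Alpha, Beta}.
Most parsimonious ingroup topology: (((((Alpha,Beta),Epsilon),Theta),Zeta),Gamma).
Beta and Epsilon share a more recent common ancestor with each other than either does with Theta, so Theta is the least closely related of the three.

Theta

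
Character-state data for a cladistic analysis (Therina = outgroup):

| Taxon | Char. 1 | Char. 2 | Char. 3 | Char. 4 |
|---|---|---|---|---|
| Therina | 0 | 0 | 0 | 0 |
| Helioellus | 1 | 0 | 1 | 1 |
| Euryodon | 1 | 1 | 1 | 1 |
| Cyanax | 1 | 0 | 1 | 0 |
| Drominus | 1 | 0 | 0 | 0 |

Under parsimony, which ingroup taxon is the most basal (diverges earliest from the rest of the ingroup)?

Drominus

The outgroup has state '0' for every character, so '1' is the derived state throughout.
All ingroup taxa share the derived state '1' for Char. 1; it defines the ingroup but does not resolve relationships within it.
Char. 2: derived state '1' in Euryodon only — an autapomorphy, so it tells us nothing about relationships among taxa.
Char. 3: derived state '1' in Cyanax, Euryodon, and Helioellus only — synapomorphy for {Cyanax, Euryodon, Helioellus}.
Char. 4 (derived state '1') is shared by Euryodon and Helioellus — a synapomorphy uniting that clade.
Most parsimonious ingroup topology: (((Helioellus,Euryodon),Cyanax),Drominus).
Drominus is sister to the clade containing all other ingroup taxa, so it is the earliest-diverging (most basal) ingroup lineage.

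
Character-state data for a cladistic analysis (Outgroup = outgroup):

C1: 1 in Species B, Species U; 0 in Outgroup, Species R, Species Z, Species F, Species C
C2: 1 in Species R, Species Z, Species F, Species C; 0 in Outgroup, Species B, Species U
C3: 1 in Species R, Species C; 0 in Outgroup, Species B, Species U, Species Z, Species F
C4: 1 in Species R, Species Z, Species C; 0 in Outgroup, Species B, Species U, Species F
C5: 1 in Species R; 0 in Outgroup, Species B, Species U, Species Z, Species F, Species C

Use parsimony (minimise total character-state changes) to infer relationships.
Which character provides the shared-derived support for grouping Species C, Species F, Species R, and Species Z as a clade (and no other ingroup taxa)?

The outgroup has state '0' for every character, so '1' is the derived state throughout.
C1: derived state '1' in Species B and Species U only — synapomorphy for {Species B, Species U}.
Only Species C, Species F, Species R, and Species Z show the derived state '1' for C2, supporting them as a clade.
C3 (derived state '1') is shared by Species C and Species R — a synapomorphy uniting that clade.
C4 (derived state '1') is shared by Species C, Species R, and Species Z — a synapomorphy uniting that clade.
C5 (derived state '1') is unique to Species R (autapomorphy; uninformative for grouping).
Most parsimonious ingroup topology: ((Species B,Species U),(((Species R,Species C),Species Z),Species F)).
The clade {Species C, Species F, Species R, Species Z} is supported by C2: its derived state '1' occurs in exactly those taxa and in no other taxon (including the outgroup).

C2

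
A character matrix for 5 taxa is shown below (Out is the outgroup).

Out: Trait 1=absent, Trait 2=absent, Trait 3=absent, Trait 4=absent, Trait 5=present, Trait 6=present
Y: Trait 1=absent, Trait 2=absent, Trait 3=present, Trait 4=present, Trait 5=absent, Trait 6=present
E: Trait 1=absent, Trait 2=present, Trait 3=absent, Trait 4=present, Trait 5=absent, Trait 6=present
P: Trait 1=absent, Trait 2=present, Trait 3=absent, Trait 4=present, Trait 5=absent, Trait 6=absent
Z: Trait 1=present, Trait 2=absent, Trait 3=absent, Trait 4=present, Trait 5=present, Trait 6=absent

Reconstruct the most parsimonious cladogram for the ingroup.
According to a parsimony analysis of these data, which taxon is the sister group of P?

E

Character polarity is set by the outgroup: the derived state is whichever differs from the outgroup's state, so for Trait 5, Trait 6 the derived state is 'absent', and for the remaining characters it is 'present'.
Trait 1: derived state 'present' in Z only — an autapomorphy, so it tells us nothing about relationships among taxa.
Trait 2 (derived state 'present') is shared by E and P — a synapomorphy uniting that clade.
Trait 3: derived state 'present' in Y only — an autapomorphy, so it tells us nothing about relationships among taxa.
Trait 4 (derived state 'present') is shared by all ingroup taxa — unites the whole ingroup.
Trait 5 (derived state 'absent') is shared by E, P, and Y — a synapomorphy uniting that clade.
Trait 6 groups P and Z, which is incompatible with the clades supported by the remaining characters; treating it as convergent (homoplasy) costs fewer steps than any alternative tree.
Most parsimonious ingroup topology: ((Y,(E,P)),Z).
P and E form a cherry on this tree, so they are sister taxa.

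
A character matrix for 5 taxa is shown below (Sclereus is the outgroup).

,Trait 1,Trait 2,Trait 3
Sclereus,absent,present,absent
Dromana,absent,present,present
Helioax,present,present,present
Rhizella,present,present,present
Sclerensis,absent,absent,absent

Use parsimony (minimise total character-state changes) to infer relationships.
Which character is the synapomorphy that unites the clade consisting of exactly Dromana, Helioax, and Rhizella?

Trait 3

Character polarity is set by the outgroup: the derived state is whichever differs from the outgroup's state, so for Trait 2 the derived state is 'absent', and for the remaining characters it is 'present'.
Trait 1 (derived state 'present') is shared by Helioax and Rhizella — a synapomorphy uniting that clade.
Trait 2 (derived state 'absent') is unique to Sclerensis (autapomorphy; uninformative for grouping).
Only Dromana, Helioax, and Rhizella show the derived state 'present' for Trait 3, supporting them as a clade.
Most parsimonious ingroup topology: ((Dromana,(Helioax,Rhizella)),Sclerensis).
The clade {Dromana, Helioax, Rhizella} is supported by Trait 3: its derived state 'present' occurs in exactly those taxa and in no other taxon (including the outgroup).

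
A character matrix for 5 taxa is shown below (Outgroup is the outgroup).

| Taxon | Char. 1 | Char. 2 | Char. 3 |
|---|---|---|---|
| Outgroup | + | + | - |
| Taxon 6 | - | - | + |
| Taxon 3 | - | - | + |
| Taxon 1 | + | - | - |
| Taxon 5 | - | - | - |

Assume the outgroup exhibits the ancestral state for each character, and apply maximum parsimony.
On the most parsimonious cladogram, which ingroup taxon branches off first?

Character polarity is set by the outgroup: the derived state is whichever differs from the outgroup's state, so for Char. 1, Char. 2 the derived state is '-', and for the remaining characters it is '+'.
Char. 1: derived state '-' in Taxon 3, Taxon 5, and Taxon 6 only — synapomorphy for {Taxon 3, Taxon 5, Taxon 6}.
All ingroup taxa share the derived state '-' for Char. 2; it defines the ingroup but does not resolve relationships within it.
Char. 3: derived state '+' in Taxon 3 and Taxon 6 only — synapomorphy for {Taxon 3, Taxon 6}.
Most parsimonious ingroup topology: (((Taxon 6,Taxon 3),Taxon 5),Taxon 1).
Taxon 1 is sister to the clade containing all other ingroup taxa, so it is the earliest-diverging (most basal) ingroup lineage.

Taxon 1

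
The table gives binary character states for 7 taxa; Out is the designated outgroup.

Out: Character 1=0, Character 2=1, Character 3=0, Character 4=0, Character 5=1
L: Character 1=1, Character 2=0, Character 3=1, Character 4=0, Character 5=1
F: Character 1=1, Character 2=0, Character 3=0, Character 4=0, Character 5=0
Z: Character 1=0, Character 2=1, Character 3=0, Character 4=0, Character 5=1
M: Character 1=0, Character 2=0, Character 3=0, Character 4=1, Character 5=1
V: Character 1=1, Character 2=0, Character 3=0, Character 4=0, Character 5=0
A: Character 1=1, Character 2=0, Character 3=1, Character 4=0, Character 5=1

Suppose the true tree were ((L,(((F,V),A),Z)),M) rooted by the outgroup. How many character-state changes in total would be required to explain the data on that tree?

8

Map each character onto ((L,(((F,V),A),Z)),M) (rooted by Out) and count the minimum state changes it requires (Fitch parsimony):
Character 1: 2; Character 2: 2; Character 3: 2; Character 4: 1; Character 5: 1.
Total tree length = 8.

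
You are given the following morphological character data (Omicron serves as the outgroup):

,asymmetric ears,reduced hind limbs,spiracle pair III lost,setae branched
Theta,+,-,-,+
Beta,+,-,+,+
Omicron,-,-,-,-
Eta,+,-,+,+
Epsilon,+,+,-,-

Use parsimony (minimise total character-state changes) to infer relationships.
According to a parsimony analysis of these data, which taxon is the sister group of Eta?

Beta

The outgroup has state '-' for every character, so '+' is the derived state throughout.
asymmetric ears (derived state '+') is shared by all ingroup taxa — unites the whole ingroup.
reduced hind limbs: derived state '+' in Epsilon only — an autapomorphy, so it tells us nothing about relationships among taxa.
spiracle pair III lost: derived state '+' in Beta and Eta only — synapomorphy for {Beta, Eta}.
setae branched: derived state '+' in Beta, Eta, and Theta only — synapomorphy for {Beta, Eta, Theta}.
Most parsimonious ingroup topology: (((Beta,Eta),Theta),Epsilon).
Eta and Beta form a cherry on this tree, so they are sister taxa.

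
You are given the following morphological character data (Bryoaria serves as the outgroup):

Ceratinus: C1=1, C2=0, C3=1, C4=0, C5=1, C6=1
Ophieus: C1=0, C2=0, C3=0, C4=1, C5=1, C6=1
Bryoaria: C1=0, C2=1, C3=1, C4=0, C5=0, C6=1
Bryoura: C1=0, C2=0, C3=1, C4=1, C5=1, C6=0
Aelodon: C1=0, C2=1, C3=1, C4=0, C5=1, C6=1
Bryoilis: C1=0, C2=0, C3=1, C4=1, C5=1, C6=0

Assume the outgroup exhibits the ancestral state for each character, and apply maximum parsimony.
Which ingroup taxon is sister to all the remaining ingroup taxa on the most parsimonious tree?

Aelodon

Character polarity is set by the outgroup: the derived state is whichever differs from the outgroup's state, so for C2, C3, C6 the derived state is '0', and for the remaining characters it is '1'.
C1 (derived state '1') is unique to Ceratinus (autapomorphy; uninformative for grouping).
Only Bryoilis, Bryoura, Ceratinus, and Ophieus show the derived state '0' for C2, supporting them as a clade.
C3: derived state '0' in Ophieus only — an autapomorphy, so it tells us nothing about relationships among taxa.
C4 (derived state '1') is shared by Bryoilis, Bryoura, and Ophieus — a synapomorphy uniting that clade.
C5 (derived state '1') is shared by all ingroup taxa — unites the whole ingroup.
C6: derived state '0' in Bryoilis and Bryoura only — synapomorphy for {Bryoilis, Bryoura}.
Most parsimonious ingroup topology: ((((Bryoilis,Bryoura),Ophieus),Ceratinus),Aelodon).
Aelodon is sister to the clade containing all other ingroup taxa, so it is the earliest-diverging (most basal) ingroup lineage.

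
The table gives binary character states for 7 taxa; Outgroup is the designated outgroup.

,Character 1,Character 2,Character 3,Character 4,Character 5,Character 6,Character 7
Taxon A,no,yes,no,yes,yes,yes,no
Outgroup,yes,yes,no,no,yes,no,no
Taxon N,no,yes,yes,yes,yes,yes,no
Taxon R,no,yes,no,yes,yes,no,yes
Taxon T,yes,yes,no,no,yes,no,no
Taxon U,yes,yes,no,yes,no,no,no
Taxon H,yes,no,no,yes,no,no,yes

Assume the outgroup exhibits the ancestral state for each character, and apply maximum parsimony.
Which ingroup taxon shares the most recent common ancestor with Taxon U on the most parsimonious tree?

Taxon H

Character polarity is set by the outgroup: the derived state is whichever differs from the outgroup's state, so for Character 1, Character 2, Character 5 the derived state is 'no', and for the remaining characters it is 'yes'.
Character 1: derived state 'no' in Taxon A, Taxon N, and Taxon R only — synapomorphy for {Taxon A, Taxon N, Taxon R}.
Character 2: derived state 'no' in Taxon H only — an autapomorphy, so it tells us nothing about relationships among taxa.
Character 3 (derived state 'yes') is unique to Taxon N (autapomorphy; uninformative for grouping).
Character 4: derived state 'yes' in Taxon A, Taxon H, Taxon N, Taxon R, and Taxon U only — synapomorphy for {Taxon A, Taxon H, Taxon N, Taxon R, Taxon U}.
Character 5: derived state 'no' in Taxon H and Taxon U only — synapomorphy for {Taxon H, Taxon U}.
Only Taxon A and Taxon N show the derived state 'yes' for Character 6, supporting them as a clade.
Character 7 (state 'yes') occurs in Taxon H and Taxon R but conflicts with the nesting implied by the other characters — most parsimoniously interpreted as homoplasy.
Most parsimonious ingroup topology: ((((Taxon N,Taxon A),Taxon R),(Taxon H,Taxon U)),Taxon T).
Taxon U and Taxon H form a cherry on this tree, so they are sister taxa.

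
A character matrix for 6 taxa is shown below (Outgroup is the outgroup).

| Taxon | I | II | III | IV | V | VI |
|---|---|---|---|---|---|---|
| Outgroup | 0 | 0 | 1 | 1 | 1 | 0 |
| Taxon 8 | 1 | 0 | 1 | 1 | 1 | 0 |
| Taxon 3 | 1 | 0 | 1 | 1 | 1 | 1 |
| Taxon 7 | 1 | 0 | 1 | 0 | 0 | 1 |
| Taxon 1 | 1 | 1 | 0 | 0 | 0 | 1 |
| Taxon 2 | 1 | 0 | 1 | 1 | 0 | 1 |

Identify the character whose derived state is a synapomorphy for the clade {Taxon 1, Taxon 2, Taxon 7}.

V

Character polarity is set by the outgroup: the derived state is whichever differs from the outgroup's state, so for III, IV, V the derived state is '0', and for the remaining characters it is '1'.
All ingroup taxa share the derived state '1' for I; it defines the ingroup but does not resolve relationships within it.
II: derived state '1' in Taxon 1 only — an autapomorphy, so it tells us nothing about relationships among taxa.
III: derived state '0' in Taxon 1 only — an autapomorphy, so it tells us nothing about relationships among taxa.
IV: derived state '0' in Taxon 1 and Taxon 7 only — synapomorphy for {Taxon 1, Taxon 7}.
V (derived state '0') is shared by Taxon 1, Taxon 2, and Taxon 7 — a synapomorphy uniting that clade.
VI (derived state '1') is shared by Taxon 1, Taxon 2, Taxon 3, and Taxon 7 — a synapomorphy uniting that clade.
Most parsimonious ingroup topology: (Taxon 8,(Taxon 3,((Taxon 7,Taxon 1),Taxon 2))).
The clade {Taxon 1, Taxon 2, Taxon 7} is supported by V: its derived state '0' occurs in exactly those taxa and in no other taxon (including the outgroup).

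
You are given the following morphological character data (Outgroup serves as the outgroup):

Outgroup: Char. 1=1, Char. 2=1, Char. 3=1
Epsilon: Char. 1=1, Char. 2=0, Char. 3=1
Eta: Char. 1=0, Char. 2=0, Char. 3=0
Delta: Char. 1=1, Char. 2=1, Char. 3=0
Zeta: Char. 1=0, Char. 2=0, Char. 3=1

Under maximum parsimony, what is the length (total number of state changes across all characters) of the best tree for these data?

The outgroup has state '1' for every character, so '0' is the derived state throughout.
Char. 1 (derived state '0') is shared by Eta and Zeta — a synapomorphy uniting that clade.
Char. 2: derived state '0' in Epsilon, Eta, and Zeta only — synapomorphy for {Epsilon, Eta, Zeta}.
Char. 3 groups Delta and Eta, which is incompatible with the clades supported by the remaining characters; treating it as convergent (homoplasy) costs fewer steps than any alternative tree.
Most parsimonious ingroup topology: ((Epsilon,(Eta,Zeta)),Delta).
Changes per character on this tree: Char. 1: 1; Char. 2: 1; Char. 3: 2.
Total = 4.

4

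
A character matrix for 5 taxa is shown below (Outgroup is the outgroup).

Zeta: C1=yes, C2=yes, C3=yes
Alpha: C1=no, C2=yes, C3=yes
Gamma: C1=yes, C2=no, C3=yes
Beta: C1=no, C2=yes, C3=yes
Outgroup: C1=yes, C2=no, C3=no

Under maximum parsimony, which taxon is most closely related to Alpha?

Beta

Character polarity is set by the outgroup: the derived state is whichever differs from the outgroup's state, so for C1 the derived state is 'no', and for the remaining characters it is 'yes'.
C1 (derived state 'no') is shared by Alpha and Beta — a synapomorphy uniting that clade.
C2: derived state 'yes' in Alpha, Beta, and Zeta only — synapomorphy for {Alpha, Beta, Zeta}.
C3 (derived state 'yes') is shared by all ingroup taxa — unites the whole ingroup.
Most parsimonious ingroup topology: (((Beta,Alpha),Zeta),Gamma).
Alpha and Beta form a cherry on this tree, so they are sister taxa.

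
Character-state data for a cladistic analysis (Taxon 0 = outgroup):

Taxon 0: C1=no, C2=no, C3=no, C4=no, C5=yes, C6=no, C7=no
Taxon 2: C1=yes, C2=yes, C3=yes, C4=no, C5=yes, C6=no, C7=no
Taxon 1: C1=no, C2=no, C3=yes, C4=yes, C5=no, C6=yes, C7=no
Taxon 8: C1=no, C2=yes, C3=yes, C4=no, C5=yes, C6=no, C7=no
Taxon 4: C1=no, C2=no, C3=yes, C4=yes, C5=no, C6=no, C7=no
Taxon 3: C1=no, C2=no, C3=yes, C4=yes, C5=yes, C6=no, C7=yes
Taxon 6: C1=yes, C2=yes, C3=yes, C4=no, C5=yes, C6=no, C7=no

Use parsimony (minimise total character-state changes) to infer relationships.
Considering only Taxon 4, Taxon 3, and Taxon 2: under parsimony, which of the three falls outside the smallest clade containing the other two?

Character polarity is set by the outgroup: the derived state is whichever differs from the outgroup's state, so for C5 the derived state is 'no', and for the remaining characters it is 'yes'.
C1: derived state 'yes' in Taxon 2 and Taxon 6 only — synapomorphy for {Taxon 2, Taxon 6}.
Only Taxon 2, Taxon 6, and Taxon 8 show the derived state 'yes' for C2, supporting them as a clade.
All ingroup taxa share the derived state 'yes' for C3; it defines the ingroup but does not resolve relationships within it.
Only Taxon 1, Taxon 3, and Taxon 4 show the derived state 'yes' for C4, supporting them as a clade.
C5 (derived state 'no') is shared by Taxon 1 and Taxon 4 — a synapomorphy uniting that clade.
C6 (derived state 'yes') is unique to Taxon 1 (autapomorphy; uninformative for grouping).
C7: derived state 'yes' in Taxon 3 only — an autapomorphy, so it tells us nothing about relationships among taxa.
Most parsimonious ingroup topology: (((Taxon 2,Taxon 6),Taxon 8),((Taxon 1,Taxon 4),Taxon 3)).
Taxon 4 and Taxon 3 share a more recent common ancestor with each other than either does with Taxon 2, so Taxon 2 is the least closely related of the three.

Taxon 2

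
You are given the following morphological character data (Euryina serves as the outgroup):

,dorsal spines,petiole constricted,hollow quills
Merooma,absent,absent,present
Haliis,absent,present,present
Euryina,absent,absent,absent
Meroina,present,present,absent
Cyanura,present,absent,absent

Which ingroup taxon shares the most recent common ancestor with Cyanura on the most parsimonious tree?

The outgroup has state 'absent' for every character, so 'present' is the derived state throughout.
dorsal spines: derived state 'present' in Cyanura and Meroina only — synapomorphy for {Cyanura, Meroina}.
petiole constricted groups Haliis and Meroina, which is incompatible with the clades supported by the remaining characters; treating it as convergent (homoplasy) costs fewer steps than any alternative tree.
hollow quills (derived state 'present') is shared by Haliis and Merooma — a synapomorphy uniting that clade.
Most parsimonious ingroup topology: ((Meroina,Cyanura),(Merooma,Haliis)).
Cyanura and Meroina form a cherry on this tree, so they are sister taxa.

Meroina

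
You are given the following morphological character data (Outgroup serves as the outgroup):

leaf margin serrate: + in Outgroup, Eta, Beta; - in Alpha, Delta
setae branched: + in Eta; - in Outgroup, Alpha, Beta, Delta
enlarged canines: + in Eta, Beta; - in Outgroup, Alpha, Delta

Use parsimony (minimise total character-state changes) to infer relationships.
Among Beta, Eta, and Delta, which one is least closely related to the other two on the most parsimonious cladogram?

Delta

Character polarity is set by the outgroup: the derived state is whichever differs from the outgroup's state, so for leaf margin serrate the derived state is '-', and for the remaining characters it is '+'.
leaf margin serrate (derived state '-') is shared by Alpha and Delta — a synapomorphy uniting that clade.
setae branched (derived state '+') is unique to Eta (autapomorphy; uninformative for grouping).
enlarged canines: derived state '+' in Beta and Eta only — synapomorphy for {Beta, Eta}.
Most parsimonious ingroup topology: ((Eta,Beta),(Alpha,Delta)).
Eta and Beta share a more recent common ancestor with each other than either does with Delta, so Delta is the least closely related of the three.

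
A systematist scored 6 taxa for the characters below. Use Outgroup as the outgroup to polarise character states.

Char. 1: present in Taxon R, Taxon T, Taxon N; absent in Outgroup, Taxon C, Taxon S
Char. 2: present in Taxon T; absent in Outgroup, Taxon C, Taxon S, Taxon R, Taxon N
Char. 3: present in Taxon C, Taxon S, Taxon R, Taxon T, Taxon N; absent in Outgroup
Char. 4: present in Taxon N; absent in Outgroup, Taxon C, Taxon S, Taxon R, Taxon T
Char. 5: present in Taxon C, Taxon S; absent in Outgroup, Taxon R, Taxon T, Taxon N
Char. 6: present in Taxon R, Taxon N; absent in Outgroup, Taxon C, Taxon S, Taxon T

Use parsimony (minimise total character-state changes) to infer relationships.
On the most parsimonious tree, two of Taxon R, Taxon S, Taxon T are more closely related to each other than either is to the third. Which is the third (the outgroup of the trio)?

The outgroup has state 'absent' for every character, so 'present' is the derived state throughout.
Only Taxon N, Taxon R, and Taxon T show the derived state 'present' for Char. 1, supporting them as a clade.
Char. 2 (derived state 'present') is unique to Taxon T (autapomorphy; uninformative for grouping).
Char. 3 (derived state 'present') is shared by all ingroup taxa — unites the whole ingroup.
Char. 4 (derived state 'present') is unique to Taxon N (autapomorphy; uninformative for grouping).
Char. 5 (derived state 'present') is shared by Taxon C and Taxon S — a synapomorphy uniting that clade.
Char. 6 (derived state 'present') is shared by Taxon N and Taxon R — a synapomorphy uniting that clade.
Most parsimonious ingroup topology: ((Taxon C,Taxon S),((Taxon R,Taxon N),Taxon T)).
Taxon R and Taxon T share a more recent common ancestor with each other than either does with Taxon S, so Taxon S is the least closely related of the three.

Taxon S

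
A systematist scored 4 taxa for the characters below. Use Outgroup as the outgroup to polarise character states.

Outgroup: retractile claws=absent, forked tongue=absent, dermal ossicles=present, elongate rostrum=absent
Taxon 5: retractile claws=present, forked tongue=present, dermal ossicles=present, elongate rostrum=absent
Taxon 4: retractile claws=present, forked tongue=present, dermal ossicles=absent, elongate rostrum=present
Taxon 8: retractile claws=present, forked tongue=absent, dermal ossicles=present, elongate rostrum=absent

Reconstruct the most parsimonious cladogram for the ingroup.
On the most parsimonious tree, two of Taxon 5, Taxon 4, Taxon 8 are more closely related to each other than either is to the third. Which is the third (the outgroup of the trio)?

Taxon 8

Character polarity is set by the outgroup: the derived state is whichever differs from the outgroup's state, so for dermal ossicles the derived state is 'absent', and for the remaining characters it is 'present'.
retractile claws (derived state 'present') is shared by all ingroup taxa — unites the whole ingroup.
forked tongue (derived state 'present') is shared by Taxon 4 and Taxon 5 — a synapomorphy uniting that clade.
dermal ossicles (derived state 'absent') is unique to Taxon 4 (autapomorphy; uninformative for grouping).
elongate rostrum: derived state 'present' in Taxon 4 only — an autapomorphy, so it tells us nothing about relationships among taxa.
Most parsimonious ingroup topology: ((Taxon 5,Taxon 4),Taxon 8).
Taxon 4 and Taxon 5 share a more recent common ancestor with each other than either does with Taxon 8, so Taxon 8 is the least closely related of the three.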